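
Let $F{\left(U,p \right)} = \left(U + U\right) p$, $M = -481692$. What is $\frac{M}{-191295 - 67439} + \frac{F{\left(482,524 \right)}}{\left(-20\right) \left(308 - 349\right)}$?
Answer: $\frac{16386355658}{26520235} \approx 617.88$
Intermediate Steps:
$F{\left(U,p \right)} = 2 U p$
$\frac{M}{-191295 - 67439} + \frac{F{\left(482,524 \right)}}{\left(-20\right) \left(308 - 349\right)} = - \frac{481692}{-191295 - 67439} + \frac{2 \cdot 482 \cdot 524}{\left(-20\right) \left(308 - 349\right)} = - \frac{481692}{-191295 - 67439} + \frac{505136}{\left(-20\right) \left(-41\right)} = - \frac{481692}{-258734} + \frac{505136}{820} = \left(-481692\right) \left(- \frac{1}{258734}\right) + 505136 \cdot \frac{1}{820} = \frac{240846}{129367} + \frac{126284}{205} = \frac{16386355658}{26520235}$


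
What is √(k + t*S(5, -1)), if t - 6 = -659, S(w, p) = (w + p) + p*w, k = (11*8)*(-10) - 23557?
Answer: 2*I*√5946 ≈ 154.22*I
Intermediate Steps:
k = -24437 (k = 88*(-10) - 23557 = -880 - 23557 = -24437)
S(w, p) = p + w + p*w (S(w, p) = (p + w) + p*w = p + w + p*w)
t = -653 (t = 6 - 659 = -653)
√(k + t*S(5, -1)) = √(-24437 - 653*(-1 + 5 - 1*5)) = √(-24437 - 653*(-1 + 5 - 5)) = √(-24437 - 653*(-1)) = √(-24437 + 653) = √(-23784) = 2*I*√5946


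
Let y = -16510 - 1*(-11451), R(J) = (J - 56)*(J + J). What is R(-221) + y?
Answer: 117375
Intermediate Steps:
R(J) = 2*J*(-56 + J) (R(J) = (-56 + J)*(2*J) = 2*J*(-56 + J))
y = -5059 (y = -16510 + 11451 = -5059)
R(-221) + y = 2*(-221)*(-56 - 221) - 5059 = 2*(-221)*(-277) - 5059 = 122434 - 5059 = 117375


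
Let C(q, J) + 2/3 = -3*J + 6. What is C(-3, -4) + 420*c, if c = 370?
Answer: 466252/3 ≈ 1.5542e+5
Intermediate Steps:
C(q, J) = 16/3 - 3*J (C(q, J) = -2/3 + (-3*J + 6) = -2/3 + (6 - 3*J) = 16/3 - 3*J)
C(-3, -4) + 420*c = (16/3 - 3*(-4)) + 420*370 = (16/3 + 12) + 155400 = 52/3 + 155400 = 466252/3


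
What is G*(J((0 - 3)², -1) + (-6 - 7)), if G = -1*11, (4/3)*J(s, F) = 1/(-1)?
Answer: 605/4 ≈ 151.25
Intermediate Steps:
J(s, F) = -¾ (J(s, F) = (¾)/(-1) = (¾)*(-1) = -¾)
G = -11
G*(J((0 - 3)², -1) + (-6 - 7)) = -11*(-¾ + (-6 - 7)) = -11*(-¾ - 13) = -11*(-55/4) = 605/4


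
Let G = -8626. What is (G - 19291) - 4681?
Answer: -32598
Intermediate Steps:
(G - 19291) - 4681 = (-8626 - 19291) - 4681 = -27917 - 4681 = -32598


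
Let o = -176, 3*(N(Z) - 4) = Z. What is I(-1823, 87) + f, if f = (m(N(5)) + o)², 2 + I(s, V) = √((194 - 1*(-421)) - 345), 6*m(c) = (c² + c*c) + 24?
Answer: 18964567/729 + 3*√30 ≈ 26031.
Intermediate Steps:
N(Z) = 4 + Z/3
m(c) = 4 + c²/3 (m(c) = ((c² + c*c) + 24)/6 = ((c² + c²) + 24)/6 = (2*c² + 24)/6 = (24 + 2*c²)/6 = 4 + c²/3)
I(s, V) = -2 + 3*√30 (I(s, V) = -2 + √((194 - 1*(-421)) - 345) = -2 + √((194 + 421) - 345) = -2 + √(615 - 345) = -2 + √270 = -2 + 3*√30)
f = 18966025/729 (f = ((4 + (4 + (⅓)*5)²/3) - 176)² = ((4 + (4 + 5/3)²/3) - 176)² = ((4 + (17/3)²/3) - 176)² = ((4 + (⅓)*(289/9)) - 176)² = ((4 + 289/27) - 176)² = (397/27 - 176)² = (-4355/27)² = 18966025/729 ≈ 26017.)
I(-1823, 87) + f = (-2 + 3*√30) + 18966025/729 = 18964567/729 + 3*√30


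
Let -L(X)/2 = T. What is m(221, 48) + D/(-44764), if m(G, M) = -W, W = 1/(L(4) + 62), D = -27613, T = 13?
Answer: 118663/201438 ≈ 0.58908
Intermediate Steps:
L(X) = -26 (L(X) = -2*13 = -26)
W = 1/36 (W = 1/(-26 + 62) = 1/36 ≈ 0.027778)
m(G, M) = -1/36 (m(G, M) = -1*1/36 = -1/36)
m(221, 48) + D/(-44764) = -1/36 - 27613/(-44764) = -1/36 - 27613*(-1/44764) = -1/36 + 27613/44764 = 118663/201438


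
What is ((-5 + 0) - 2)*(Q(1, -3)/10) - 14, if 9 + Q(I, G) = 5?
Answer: -56/5 ≈ -11.200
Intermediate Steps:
Q(I, G) = -4 (Q(I, G) = -9 + 5 = -4)
((-5 + 0) - 2)*(Q(1, -3)/10) - 14 = ((-5 + 0) - 2)*(-4/10) - 14 = (-5 - 2)*(-4*⅒) - 14 = -7*(-⅖) - 14 = 14/5 - 14 = -56/5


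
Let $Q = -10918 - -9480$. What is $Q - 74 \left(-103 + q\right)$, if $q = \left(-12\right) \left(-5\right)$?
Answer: $1744$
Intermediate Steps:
$q = 60$
$Q = -1438$ ($Q = -10918 + 9480 = -1438$)
$Q - 74 \left(-103 + q\right) = -1438 - 74 \left(-103 + 60\right) = -1438 - 74 \left(-43\right) = -1438 - -3182 = -1438 + 3182 = 1744$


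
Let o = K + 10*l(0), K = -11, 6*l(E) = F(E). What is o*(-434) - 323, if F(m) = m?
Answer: 4451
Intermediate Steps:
l(E) = E/6
o = -11 (o = -11 + 10*((1/6)*0) = -11 + 10*0 = -11 + 0 = -11)
o*(-434) - 323 = -11*(-434) - 323 = 4774 - 323 = 4451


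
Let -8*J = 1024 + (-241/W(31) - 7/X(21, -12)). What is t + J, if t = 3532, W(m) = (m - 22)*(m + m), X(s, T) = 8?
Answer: 60784741/17856 ≈ 3404.2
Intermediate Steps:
W(m) = 2*m*(-22 + m) (W(m) = (-22 + m)*(2*m) = 2*m*(-22 + m))
J = -2282651/17856 (J = -(1024 + (-241*1/(62*(-22 + 31)) - 7/8))/8 = -(1024 + (-241/(2*31*9) - 7*1/8))/8 = -(1024 + (-241/558 - 7/8))/8 = -(1024 - 2917/2232)/8 = -1/8*2282651/2232 = -2282651/17856 ≈ -127.84)
t + J = 3532 - 2282651/17856 = 60784741/17856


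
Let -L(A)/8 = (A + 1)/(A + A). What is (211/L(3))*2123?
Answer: -1343859/16 ≈ -83991.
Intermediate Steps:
L(A) = -4*(1 + A)/A (L(A) = -8*(A + 1)/(A + A) = -8*(1 + A)/(2*A) = -8*(1 + A)*1/(2*A) = -4*(1 + A)/A)
(211/L(3))*2123 = (211/(-4 - 4/3))*2123 = (211/(-16/3))*2123 = (211*(-3/16))*2123 = -633/16*2123 = -1343859/16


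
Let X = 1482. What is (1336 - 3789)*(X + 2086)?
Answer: -8752304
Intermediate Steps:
(1336 - 3789)*(X + 2086) = (1336 - 3789)*(1482 + 2086) = -2453*3568 = -8752304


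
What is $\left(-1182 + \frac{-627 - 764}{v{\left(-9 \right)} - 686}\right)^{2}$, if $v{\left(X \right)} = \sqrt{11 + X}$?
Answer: $\frac{154172315949957843}{110729356418} - \frac{386202721931 \sqrt{2}}{55364678209} \approx 1.3923 \cdot 10^{6}$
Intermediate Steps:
$\left(-1182 + \frac{-627 - 764}{v{\left(-9 \right)} - 686}\right)^{2} = \left(-1182 + \frac{-627 - 764}{\sqrt{11 - 9} - 686}\right)^{2} = \left(-1182 - \frac{1391}{\sqrt{2} - 686}\right)^{2} = \left(-1182 - \frac{1391}{-686 + \sqrt{2}}\right)^{2}$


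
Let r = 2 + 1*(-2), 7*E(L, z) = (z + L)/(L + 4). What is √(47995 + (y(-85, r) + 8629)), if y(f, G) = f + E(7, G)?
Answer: √6841230/11 ≈ 237.78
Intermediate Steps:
E(L, z) = (L + z)/(7*(4 + L)) (E(L, z) = ((z + L)/(L + 4))/7 = ((L + z)/(4 + L))/7 = (L + z)/(7*(4 + L)))
r = 0 (r = 2 - 2 = 0)
y(f, G) = 1/11 + f + G/77 (y(f, G) = f + (7 + G)/(7*(4 + 7)) = f + (⅐)*(7 + G)/11 = f + (⅐)*(1/11)*(7 + G) = f + (1/11 + G/77) = 1/11 + f + G/77)
√(47995 + (y(-85, r) + 8629)) = √(47995 + ((1/11 - 85 + (1/77)*0) + 8629)) = √(47995 + ((1/11 - 85 + 0) + 8629)) = √(47995 + (-934/11 + 8629)) = √(47995 + 93985/11) = √(621930/11) = √6841230/11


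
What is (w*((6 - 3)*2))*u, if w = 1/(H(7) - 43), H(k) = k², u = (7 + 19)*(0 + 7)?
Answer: 182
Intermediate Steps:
u = 182 (u = 26*7 = 182)
w = ⅙ (w = 1/(7² - 43) = 1/(49 - 43) = 1/6 = ⅙ ≈ 0.16667)
(w*((6 - 3)*2))*u = (((6 - 3)*2)/6)*182 = ((3*2)/6)*182 = ((⅙)*6)*182 = 1*182 = 182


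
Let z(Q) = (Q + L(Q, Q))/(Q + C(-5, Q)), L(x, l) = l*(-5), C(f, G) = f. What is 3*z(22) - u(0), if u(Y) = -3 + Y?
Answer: -213/17 ≈ -12.529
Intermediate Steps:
L(x, l) = -5*l
z(Q) = -4*Q/(-5 + Q) (z(Q) = (Q - 5*Q)/(Q - 5) = (-4*Q)/(-5 + Q) = -4*Q/(-5 + Q))
3*z(22) - u(0) = 3*(-4*22/(-5 + 22)) - (-3 + 0) = 3*(-4*22/17) - 1*(-3) = 3*(-4*22*1/17) + 3 = 3*(-88/17) + 3 = -264/17 + 3 = -213/17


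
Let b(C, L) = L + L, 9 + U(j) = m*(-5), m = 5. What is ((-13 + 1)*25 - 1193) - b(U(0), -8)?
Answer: -1477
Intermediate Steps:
U(j) = -34 (U(j) = -9 + 5*(-5) = -9 - 25 = -34)
b(C, L) = 2*L
((-13 + 1)*25 - 1193) - b(U(0), -8) = ((-13 + 1)*25 - 1193) - 2*(-8) = (-12*25 - 1193) - 1*(-16) = (-300 - 1193) + 16 = -1493 + 16 = -1477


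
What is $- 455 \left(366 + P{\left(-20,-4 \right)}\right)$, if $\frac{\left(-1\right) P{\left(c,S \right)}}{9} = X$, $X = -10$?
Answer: $-207480$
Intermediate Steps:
$P{\left(c,S \right)} = 90$ ($P{\left(c,S \right)} = \left(-9\right) \left(-10\right) = 90$)
$- 455 \left(366 + P{\left(-20,-4 \right)}\right) = - 455 \left(366 + 90\right) = \left(-455\right) 456 = -207480$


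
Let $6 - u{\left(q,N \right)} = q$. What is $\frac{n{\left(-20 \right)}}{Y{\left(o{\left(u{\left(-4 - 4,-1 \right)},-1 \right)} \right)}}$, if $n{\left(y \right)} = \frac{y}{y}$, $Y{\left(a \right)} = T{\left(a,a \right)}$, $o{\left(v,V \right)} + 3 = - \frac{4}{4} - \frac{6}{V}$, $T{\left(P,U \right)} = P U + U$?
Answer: $\frac{1}{6} \approx 0.16667$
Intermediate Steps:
$u{\left(q,N \right)} = 6 - q$
$T{\left(P,U \right)} = U + P U$
$o{\left(v,V \right)} = -4 - \frac{6}{V}$ ($o{\left(v,V \right)} = -3 - \left(1 + \frac{6}{V}\right) = -4 - \frac{6}{V}$)
$Y{\left(a \right)} = a \left(1 + a\right)$
$n{\left(y \right)} = 1$
$\frac{n{\left(-20 \right)}}{Y{\left(o{\left(u{\left(-4 - 4,-1 \right)},-1 \right)} \right)}} = 1 \frac{1}{\left(-4 - \frac{6}{-1}\right) \left(1 - \left(4 + \frac{6}{-1}\right)\right)} = 1 \frac{1}{\left(-4 - -6\right) \left(1 - -2\right)} = 1 \frac{1}{\left(-4 + 6\right) \left(1 + \left(-4 + 6\right)\right)} = 1 \frac{1}{2 \left(1 + 2\right)} = 1 \frac{1}{2 \cdot 3} = 1 \cdot \frac{1}{6} = \frac{1}{6}$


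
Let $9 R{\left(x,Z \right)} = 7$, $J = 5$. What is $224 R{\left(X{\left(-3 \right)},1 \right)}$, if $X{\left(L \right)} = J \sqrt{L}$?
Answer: $\frac{1568}{9} \approx 174.22$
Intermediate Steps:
$X{\left(L \right)} = 5 \sqrt{L}$
$R{\left(x,Z \right)} = \frac{7}{9}$ ($R{\left(x,Z \right)} = \frac{1}{9} \cdot 7 = \frac{7}{9}$)
$224 R{\left(X{\left(-3 \right)},1 \right)} = 224 \cdot \frac{7}{9} = \frac{1568}{9}$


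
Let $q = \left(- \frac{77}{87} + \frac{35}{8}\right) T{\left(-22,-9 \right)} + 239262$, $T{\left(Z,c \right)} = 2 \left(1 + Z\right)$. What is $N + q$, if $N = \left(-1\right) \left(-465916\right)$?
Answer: $\frac{81783645}{116} \approx 7.0503 \cdot 10^{5}$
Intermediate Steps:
$N = 465916$
$T{\left(Z,c \right)} = 2 + 2 Z$
$q = \frac{27737389}{116}$ ($q = \left(- \frac{77}{87} + \frac{35}{8}\right) \left(2 + 2 \left(-22\right)\right) + 239262 = \left(\left(-77\right) \frac{1}{87} + 35 \cdot \frac{1}{8}\right) \left(2 - 44\right) + 239262 = \left(- \frac{77}{87} + \frac{35}{8}\right) \left(-42\right) + 239262 = \frac{2429}{696} \left(-42\right) + 239262 = - \frac{17003}{116} + 239262 = \frac{27737389}{116} \approx 2.3912 \cdot 10^{5}$)
$N + q = 465916 + \frac{27737389}{116} = \frac{81783645}{116}$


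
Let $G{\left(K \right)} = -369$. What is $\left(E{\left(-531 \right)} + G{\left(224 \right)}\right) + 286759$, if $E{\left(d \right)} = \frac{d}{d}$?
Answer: $286391$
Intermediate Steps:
$E{\left(d \right)} = 1$
$\left(E{\left(-531 \right)} + G{\left(224 \right)}\right) + 286759 = \left(1 - 369\right) + 286759 = -368 + 286759 = 286391$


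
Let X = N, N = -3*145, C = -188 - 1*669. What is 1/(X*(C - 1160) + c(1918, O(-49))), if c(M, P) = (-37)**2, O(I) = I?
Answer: 1/878764 ≈ 1.1380e-6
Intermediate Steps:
c(M, P) = 1369
C = -857 (C = -188 - 669 = -857)
N = -435
X = -435
1/(X*(C - 1160) + c(1918, O(-49))) = 1/(-435*(-857 - 1160) + 1369) = 1/(-435*(-2017) + 1369) = 1/(877395 + 1369) = 1/878764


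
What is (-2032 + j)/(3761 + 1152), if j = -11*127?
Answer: -3429/4913 ≈ -0.69794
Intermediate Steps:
j = -1397
(-2032 + j)/(3761 + 1152) = (-2032 - 1397)/(3761 + 1152) = -3429/4913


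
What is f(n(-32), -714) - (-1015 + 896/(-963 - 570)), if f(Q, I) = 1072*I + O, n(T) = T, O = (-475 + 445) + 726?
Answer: -167249515/219 ≈ -7.6370e+5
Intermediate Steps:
O = 696 (O = -30 + 726 = 696)
f(Q, I) = 696 + 1072*I (f(Q, I) = 1072*I + 696 = 696 + 1072*I)
f(n(-32), -714) - (-1015 + 896/(-963 - 570)) = (696 + 1072*(-714)) - (-1015 + 896/(-963 - 570)) = (696 - 765408) - (-1015 + 896/(-1533)) = -764712 - (-1015 + 896*(-1/1533)) = -764712 - (-1015 - 128/219) = -764712 - 1*(-222413/219) = -764712 + 222413/219 = -167249515/219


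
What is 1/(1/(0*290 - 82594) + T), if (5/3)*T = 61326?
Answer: 412970/15195478927 ≈ 2.7177e-5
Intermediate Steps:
T = 183978/5 (T = (⅗)*61326 = 183978/5 ≈ 36796.)
1/(1/(0*290 - 82594) + T) = 1/(1/(0*290 - 82594) + 183978/5) = 1/(1/(0 - 82594) + 183978/5) = 1/(1/(-82594) + 183978/5) = 1/(-1/82594 + 183978/5) = 1/(15195478927/412970) = 412970/15195478927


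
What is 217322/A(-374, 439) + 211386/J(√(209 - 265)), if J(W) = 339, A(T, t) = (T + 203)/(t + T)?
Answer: -83377952/1017 ≈ -81984.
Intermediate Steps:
A(T, t) = (203 + T)/(T + t)
217322/A(-374, 439) + 211386/J(√(209 - 265)) = 217322/(((203 - 374)/(-374 + 439))) + 211386/339 = 217322/((-171/65)) + 211386*(1/339) = 217322/(((1/65)*(-171))) + 70462/113 = 217322/(-171/65) + 70462/113 = 217322*(-65/171) + 70462/113 = -743470/9 + 70462/113 = -83377952/1017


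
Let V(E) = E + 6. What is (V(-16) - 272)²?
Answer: 79524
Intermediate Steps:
V(E) = 6 + E
(V(-16) - 272)² = ((6 - 16) - 272)² = (-10 - 272)² = (-282)² = 79524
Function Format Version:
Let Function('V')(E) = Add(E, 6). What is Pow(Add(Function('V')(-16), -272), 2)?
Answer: 79524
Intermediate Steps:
Function('V')(E) = Add(6, E)
Pow(Add(Function('V')(-16), -272), 2) = Pow(Add(Add(6, -16), -272), 2) = Pow(Add(-10, -272), 2) = Pow(-282, 2) = 79524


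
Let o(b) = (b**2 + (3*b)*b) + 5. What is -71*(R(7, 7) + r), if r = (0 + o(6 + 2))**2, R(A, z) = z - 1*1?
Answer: -4837017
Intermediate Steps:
R(A, z) = -1 + z (R(A, z) = z - 1 = -1 + z)
o(b) = 5 + 4*b**2 (o(b) = (b**2 + 3*b**2) + 5 = 4*b**2 + 5 = 5 + 4*b**2)
r = 68121 (r = (0 + (5 + 4*(6 + 2)**2))**2 = (0 + (5 + 4*8**2))**2 = (0 + (5 + 4*64))**2 = (0 + (5 + 256))**2 = (0 + 261)**2 = 261**2 = 68121)
-71*(R(7, 7) + r) = -71*((-1 + 7) + 68121) = -71*(6 + 68121) = -71*68127 = -4837017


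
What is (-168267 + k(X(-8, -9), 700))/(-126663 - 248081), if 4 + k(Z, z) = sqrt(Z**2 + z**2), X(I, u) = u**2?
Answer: 168271/374744 - sqrt(496561)/374744 ≈ 0.44715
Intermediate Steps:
k(Z, z) = -4 + sqrt(Z**2 + z**2)
(-168267 + k(X(-8, -9), 700))/(-126663 - 248081) = (-168267 + (-4 + sqrt(((-9)**2)**2 + 700**2)))/(-126663 - 248081) = (-168267 + (-4 + sqrt(81**2 + 490000)))/(-374744) = (-168267 + (-4 + sqrt(6561 + 490000)))*(-1/374744) = (-168267 + (-4 + sqrt(496561)))*(-1/374744) = (-168271 + sqrt(496561))*(-1/374744) = 168271/374744 - sqrt(496561)/374744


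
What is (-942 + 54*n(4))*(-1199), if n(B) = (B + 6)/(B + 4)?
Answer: 2097051/2 ≈ 1.0485e+6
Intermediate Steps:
n(B) = (6 + B)/(4 + B)
(-942 + 54*n(4))*(-1199) = (-942 + 54*((6 + 4)/(4 + 4)))*(-1199) = (-942 + 54*(10/8))*(-1199) = (-942 + 54*((⅛)*10))*(-1199) = (-942 + 54*(5/4))*(-1199) = (-942 + 135/2)*(-1199) = -1749/2*(-1199) = 2097051/2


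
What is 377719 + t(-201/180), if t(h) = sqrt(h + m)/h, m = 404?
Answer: 377719 - 2*sqrt(362595)/67 ≈ 3.7770e+5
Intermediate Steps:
t(h) = sqrt(404 + h)/h (t(h) = sqrt(h + 404)/h = sqrt(404 + h)/h)
377719 + t(-201/180) = 377719 + sqrt(404 - 201/180)/((-201/180)) = 377719 + sqrt(404 - 201*1/180)/((-201*1/180)) = 377719 + sqrt(404 - 67/60)/(-67/60) = 377719 - 2*sqrt(362595)/67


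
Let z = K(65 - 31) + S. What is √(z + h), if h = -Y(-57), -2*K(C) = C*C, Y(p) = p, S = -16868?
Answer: I*√17389 ≈ 131.87*I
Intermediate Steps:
K(C) = -C²/2 (K(C) = -C*C/2 = -C²/2)
z = -17446 (z = -(65 - 31)²/2 - 16868 = -½*34² - 16868 = -½*1156 - 16868 = -578 - 16868 = -17446)
h = 57 (h = -1*(-57) = 57)
√(z + h) = √(-17446 + 57) = √(-17389) = I*√17389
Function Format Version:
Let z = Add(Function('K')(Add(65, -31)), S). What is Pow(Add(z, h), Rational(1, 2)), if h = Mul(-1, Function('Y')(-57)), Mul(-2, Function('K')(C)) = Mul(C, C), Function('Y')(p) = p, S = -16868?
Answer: Mul(I, Pow(17389, Rational(1, 2))) ≈ Mul(131.87, I)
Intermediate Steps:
Function('K')(C) = Mul(Rational(-1, 2), Pow(C, 2)) (Function('K')(C) = Mul(Rational(-1, 2), Mul(C, C)) = Mul(Rational(-1, 2), Pow(C, 2)))
z = -17446 (z = Add(Mul(Rational(-1, 2), Pow(Add(65, -31), 2)), -16868) = Add(Mul(Rational(-1, 2), Pow(34, 2)), -16868) = Add(Mul(Rational(-1, 2), 1156), -16868) = Add(-578, -16868) = -17446)
h = 57 (h = Mul(-1, -57) = 57)
Pow(Add(z, h), Rational(1, 2)) = Pow(Add(-17446, 57), Rational(1, 2)) = Pow(-17389, Rational(1, 2)) = Mul(I, Pow(17389, Rational(1, 2)))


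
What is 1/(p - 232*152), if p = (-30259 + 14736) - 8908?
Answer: -1/59695 ≈ -1.6752e-5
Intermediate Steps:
p = -24431 (p = -15523 - 8908 = -24431)
1/(p - 232*152) = 1/(-24431 - 232*152) = 1/(-24431 - 35264) = 1/(-59695) = -1/59695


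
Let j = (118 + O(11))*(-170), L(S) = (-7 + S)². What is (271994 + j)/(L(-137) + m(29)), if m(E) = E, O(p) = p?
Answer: 250064/20765 ≈ 12.043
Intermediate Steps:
j = -21930 (j = (118 + 11)*(-170) = 129*(-170) = -21930)
(271994 + j)/(L(-137) + m(29)) = (271994 - 21930)/((-7 - 137)² + 29) = 250064/((-144)² + 29) = 250064/(20736 + 29) = 250064/20765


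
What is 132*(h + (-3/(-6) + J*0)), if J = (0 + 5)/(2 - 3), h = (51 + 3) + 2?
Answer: 7458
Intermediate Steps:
h = 56 (h = 54 + 2 = 56)
J = -5 (J = 5/(-1) = 5*(-1) = -5)
132*(h + (-3/(-6) + J*0)) = 132*(56 + (-3/(-6) - 5*0)) = 132*(56 + (-3*(-⅙) + 0)) = 132*(56 + (½ + 0)) = 132*(56 + ½) = 132*(113/2) = 7458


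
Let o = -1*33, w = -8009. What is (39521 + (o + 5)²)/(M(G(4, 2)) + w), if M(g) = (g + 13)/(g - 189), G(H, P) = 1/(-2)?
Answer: -5091865/1011812 ≈ -5.0324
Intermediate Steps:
G(H, P) = -½
o = -33
M(g) = (13 + g)/(-189 + g)
(39521 + (o + 5)²)/(M(G(4, 2)) + w) = (39521 + (-33 + 5)²)/((13 - ½)/(-189 - ½) - 8009) = (39521 + (-28)²)/((25/2)/(-379/2) - 8009) = (39521 + 784)/(-2/379*25/2 - 8009) = 40305/(-25/379 - 8009) = 40305/(-3035436/379) = 40305*(-379/3035436) = -5091865/1011812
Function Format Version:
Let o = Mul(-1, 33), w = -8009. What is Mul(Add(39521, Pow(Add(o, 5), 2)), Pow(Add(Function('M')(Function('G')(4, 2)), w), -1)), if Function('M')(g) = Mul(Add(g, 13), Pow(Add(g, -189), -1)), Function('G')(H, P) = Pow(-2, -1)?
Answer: Rational(-5091865, 1011812) ≈ -5.0324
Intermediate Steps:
Function('G')(H, P) = Rational(-1, 2)
o = -33
Function('M')(g) = Mul(Pow(Add(-189, g), -1), Add(13, g)) (Function('M')(g) = Mul(Add(13, g), Pow(Add(-189, g), -1)) = Mul(Pow(Add(-189, g), -1), Add(13, g)))
Mul(Add(39521, Pow(Add(o, 5), 2)), Pow(Add(Function('M')(Function('G')(4, 2)), w), -1)) = Mul(Add(39521, Pow(Add(-33, 5), 2)), Pow(Add(Mul(Pow(Add(-189, Rational(-1, 2)), -1), Add(13, Rational(-1, 2))), -8009), -1)) = Mul(Add(39521, Pow(-28, 2)), Pow(Add(Mul(Pow(Rational(-379, 2), -1), Rational(25, 2)), -8009), -1)) = Mul(Add(39521, 784), Pow(Add(Mul(Rational(-2, 379), Rational(25, 2)), -8009), -1)) = Mul(40305, Pow(Add(Rational(-25, 379), -8009), -1)) = Mul(40305, Pow(Rational(-3035436, 379), -1)) = Mul(40305, Rational(-379, 3035436)) = Rational(-5091865, 1011812)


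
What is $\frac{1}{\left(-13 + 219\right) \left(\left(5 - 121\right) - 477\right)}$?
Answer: $- \frac{1}{122158} \approx -8.1861 \cdot 10^{-6}$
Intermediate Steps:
$\frac{1}{\left(-13 + 219\right) \left(\left(5 - 121\right) - 477\right)} = \frac{1}{206 \left(\left(5 - 121\right) - 477\right)} = \frac{1}{206 \left(-116 - 477\right)} = \frac{1}{206 \left(-593\right)} = \frac{1}{-122158} = - \frac{1}{122158}$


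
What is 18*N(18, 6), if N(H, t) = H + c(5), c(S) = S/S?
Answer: 342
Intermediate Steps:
c(S) = 1
N(H, t) = 1 + H (N(H, t) = H + 1 = 1 + H)
18*N(18, 6) = 18*(1 + 18) = 18*19 = 342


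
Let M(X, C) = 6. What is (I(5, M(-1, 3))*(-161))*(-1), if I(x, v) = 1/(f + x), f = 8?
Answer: 161/13 ≈ 12.385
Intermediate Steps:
I(x, v) = 1/(8 + x)
(I(5, M(-1, 3))*(-161))*(-1) = (-161/(8 + 5))*(-1) = (-161/13)*(-1) = ((1/13)*(-161))*(-1) = -161/13*(-1) = 161/13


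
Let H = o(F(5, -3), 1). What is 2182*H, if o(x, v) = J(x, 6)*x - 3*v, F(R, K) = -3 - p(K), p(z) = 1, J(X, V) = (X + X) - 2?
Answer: 80734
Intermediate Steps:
J(X, V) = -2 + 2*X (J(X, V) = 2*X - 2 = -2 + 2*X)
F(R, K) = -4 (F(R, K) = -3 - 1*1 = -3 - 1 = -4)
o(x, v) = -3*v + x*(-2 + 2*x) (o(x, v) = (-2 + 2*x)*x - 3*v = x*(-2 + 2*x) - 3*v = -3*v + x*(-2 + 2*x))
H = 37 (H = -3*1 + 2*(-4)*(-1 - 4) = -3 + 2*(-4)*(-5) = -3 + 40 = 37)
2182*H = 2182*37 = 80734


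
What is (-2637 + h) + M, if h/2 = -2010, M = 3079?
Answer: -3578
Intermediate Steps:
h = -4020 (h = 2*(-2010) = -4020)
(-2637 + h) + M = (-2637 - 4020) + 3079 = -6657 + 3079 = -3578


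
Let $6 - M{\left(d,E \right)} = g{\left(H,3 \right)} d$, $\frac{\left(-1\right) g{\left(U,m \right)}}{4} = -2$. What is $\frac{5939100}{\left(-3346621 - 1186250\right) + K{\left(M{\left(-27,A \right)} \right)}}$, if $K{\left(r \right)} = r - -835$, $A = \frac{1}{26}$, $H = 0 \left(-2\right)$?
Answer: $- \frac{2969550}{2265907} \approx -1.3105$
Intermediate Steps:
$H = 0$
$A = \frac{1}{26} \approx 0.038462$
$g{\left(U,m \right)} = 8$ ($g{\left(U,m \right)} = \left(-4\right) \left(-2\right) = 8$)
$M{\left(d,E \right)} = 6 - 8 d$
$K{\left(r \right)} = 835 + r$ ($K{\left(r \right)} = r + 835 = 835 + r$)
$\frac{5939100}{\left(-3346621 - 1186250\right) + K{\left(M{\left(-27,A \right)} \right)}} = \frac{5939100}{\left(-3346621 - 1186250\right) + \left(835 + \left(6 - -216\right)\right)} = \frac{5939100}{-4532871 + \left(835 + \left(6 + 216\right)\right)} = \frac{5939100}{-4532871 + \left(835 + 222\right)} = \frac{5939100}{-4532871 + 1057} = \frac{5939100}{-4531814} = 5939100 \left(- \frac{1}{4531814}\right) = - \frac{2969550}{2265907}$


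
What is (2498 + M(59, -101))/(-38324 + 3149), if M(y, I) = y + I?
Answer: -2456/35175 ≈ -0.069822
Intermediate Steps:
M(y, I) = I + y
(2498 + M(59, -101))/(-38324 + 3149) = (2498 + (-101 + 59))/(-38324 + 3149) = (2498 - 42)/(-35175) = 2456*(-1/35175) = -2456/35175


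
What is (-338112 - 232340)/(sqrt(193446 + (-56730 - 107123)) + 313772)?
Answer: -178991864944/98452838391 + 570452*sqrt(29593)/98452838391 ≈ -1.8171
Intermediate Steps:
(-338112 - 232340)/(sqrt(193446 + (-56730 - 107123)) + 313772) = -570452/(sqrt(193446 - 163853) + 313772) = -570452/(sqrt(29593) + 313772) = -570452/(313772 + sqrt(29593))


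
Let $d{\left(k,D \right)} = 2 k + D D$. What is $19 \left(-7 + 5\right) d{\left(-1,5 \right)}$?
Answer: $-874$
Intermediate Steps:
$d{\left(k,D \right)} = D^{2} + 2 k$ ($d{\left(k,D \right)} = 2 k + D^{2} = D^{2} + 2 k$)
$19 \left(-7 + 5\right) d{\left(-1,5 \right)} = 19 \left(-7 + 5\right) \left(5^{2} + 2 \left(-1\right)\right) = 19 \left(-2\right) \left(25 - 2\right) = \left(-38\right) 23 = -874$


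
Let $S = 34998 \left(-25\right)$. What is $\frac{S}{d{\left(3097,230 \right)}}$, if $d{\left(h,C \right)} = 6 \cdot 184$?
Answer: $- \frac{145825}{184} \approx -792.53$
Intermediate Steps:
$d{\left(h,C \right)} = 1104$
$S = -874950$
$\frac{S}{d{\left(3097,230 \right)}} = - \frac{874950}{1104} = \left(-874950\right) \frac{1}{1104} = - \frac{145825}{184}$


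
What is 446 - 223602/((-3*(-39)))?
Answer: -57140/39 ≈ -1465.1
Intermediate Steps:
446 - 223602/((-3*(-39))) = 446 - 223602/117 = 446 - 449*166/39 = 446 - 74534/39 = -57140/39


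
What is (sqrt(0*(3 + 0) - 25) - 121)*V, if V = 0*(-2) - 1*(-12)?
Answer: -1452 + 60*I ≈ -1452.0 + 60.0*I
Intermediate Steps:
V = 12 (V = 0 + 12 = 12)
(sqrt(0*(3 + 0) - 25) - 121)*V = (sqrt(0*(3 + 0) - 25) - 121)*12 = (sqrt(0*3 - 25) - 121)*12 = (sqrt(0 - 25) - 121)*12 = (sqrt(-25) - 121)*12 = (5*I - 121)*12 = (-121 + 5*I)*12 = -1452 + 60*I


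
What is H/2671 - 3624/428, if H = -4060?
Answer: -2854346/285797 ≈ -9.9873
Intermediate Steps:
H/2671 - 3624/428 = -4060/2671 - 3624/428 = -4060*1/2671 - 3624*1/428 = -4060/2671 - 906/107 = -2854346/285797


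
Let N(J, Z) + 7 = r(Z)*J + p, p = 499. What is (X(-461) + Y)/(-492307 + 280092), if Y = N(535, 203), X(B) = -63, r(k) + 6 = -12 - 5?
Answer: 11876/212215 ≈ 0.055962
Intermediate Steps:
r(k) = -23 (r(k) = -6 + (-12 - 5) = -6 - 17 = -23)
N(J, Z) = 492 - 23*J (N(J, Z) = -7 + (-23*J + 499) = -7 + (499 - 23*J) = 492 - 23*J)
Y = -11813 (Y = 492 - 23*535 = 492 - 12305 = -11813)
(X(-461) + Y)/(-492307 + 280092) = (-63 - 11813)/(-492307 + 280092) = -11876/(-212215) = -11876*(-1/212215) = 11876/212215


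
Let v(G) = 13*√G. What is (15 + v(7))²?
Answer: 1408 + 390*√7 ≈ 2439.8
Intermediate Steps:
(15 + v(7))² = (15 + 13*√7)²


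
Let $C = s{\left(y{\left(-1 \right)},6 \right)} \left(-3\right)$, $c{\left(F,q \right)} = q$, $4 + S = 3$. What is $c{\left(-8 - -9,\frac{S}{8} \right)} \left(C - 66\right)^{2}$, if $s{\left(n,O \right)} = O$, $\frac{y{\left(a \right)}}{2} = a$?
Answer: $-882$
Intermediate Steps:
$S = -1$ ($S = -4 + 3 = -1$)
$y{\left(a \right)} = 2 a$
$C = -18$ ($C = 6 \left(-3\right) = -18$)
$c{\left(-8 - -9,\frac{S}{8} \right)} \left(C - 66\right)^{2} = - \frac{1}{8} \left(-18 - 66\right)^{2} = \left(-1\right) \frac{1}{8} \left(-84\right)^{2} = \left(- \frac{1}{8}\right) 7056 = -882$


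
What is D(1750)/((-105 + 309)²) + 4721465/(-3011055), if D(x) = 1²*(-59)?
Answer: -13111075979/8353870992 ≈ -1.5695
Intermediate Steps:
D(x) = -59 (D(x) = 1*(-59) = -59)
D(1750)/((-105 + 309)²) + 4721465/(-3011055) = -59/(-105 + 309)² + 4721465/(-3011055) = -59/(204²) + 4721465*(-1/3011055) = -59/41616 - 944293/602211 = -13111075979/8353870992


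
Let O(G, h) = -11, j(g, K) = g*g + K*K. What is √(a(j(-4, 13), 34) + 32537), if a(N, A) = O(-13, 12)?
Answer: 3*√3614 ≈ 180.35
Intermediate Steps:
j(g, K) = K² + g² (j(g, K) = g² + K² = K² + g²)
a(N, A) = -11
√(a(j(-4, 13), 34) + 32537) = √(-11 + 32537) = √32526 = 3*√3614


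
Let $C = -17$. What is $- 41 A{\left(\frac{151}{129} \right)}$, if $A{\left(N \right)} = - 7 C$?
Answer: $-4879$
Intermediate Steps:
$A{\left(N \right)} = 119$ ($A{\left(N \right)} = \left(-7\right) \left(-17\right) = 119$)
$- 41 A{\left(\frac{151}{129} \right)} = \left(-41\right) 119 = -4879$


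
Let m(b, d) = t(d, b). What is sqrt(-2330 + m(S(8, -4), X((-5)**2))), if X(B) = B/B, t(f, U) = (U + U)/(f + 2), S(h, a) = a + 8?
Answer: I*sqrt(20946)/3 ≈ 48.242*I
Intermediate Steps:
S(h, a) = 8 + a
t(f, U) = 2*U/(2 + f) (t(f, U) = (2*U)/(2 + f) = 2*U/(2 + f))
X(B) = 1
m(b, d) = 2*b/(2 + d)
sqrt(-2330 + m(S(8, -4), X((-5)**2))) = sqrt(-2330 + 2*(8 - 4)/(2 + 1)) = sqrt(-2330 + 2*4/3) = sqrt(-2330 + 2*4*(1/3)) = sqrt(-2330 + 8/3) = sqrt(-6982/3) = I*sqrt(20946)/3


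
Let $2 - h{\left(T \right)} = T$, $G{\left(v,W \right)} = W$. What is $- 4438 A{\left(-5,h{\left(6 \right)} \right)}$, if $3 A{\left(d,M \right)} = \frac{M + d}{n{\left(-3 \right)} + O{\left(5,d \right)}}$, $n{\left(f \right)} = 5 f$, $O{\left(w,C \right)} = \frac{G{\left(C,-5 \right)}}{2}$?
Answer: $- \frac{3804}{5} \approx -760.8$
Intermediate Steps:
$h{\left(T \right)} = 2 - T$
$O{\left(w,C \right)} = - \frac{5}{2}$
$A{\left(d,M \right)} = - \frac{2 M}{105} - \frac{2 d}{105}$ ($A{\left(d,M \right)} = \frac{\left(M + d\right) \frac{1}{5 \left(-3\right) - \frac{5}{2}}}{3} = \frac{\left(M + d\right) \frac{1}{-15 - \frac{5}{2}}}{3} = \frac{\left(M + d\right) \frac{1}{- \frac{35}{2}}}{3} = \frac{\left(M + d\right) \left(- \frac{2}{35}\right)}{3} = \frac{- \frac{2 M}{35} - \frac{2 d}{35}}{3} = - \frac{2 M}{105} - \frac{2 d}{105}$)
$- 4438 A{\left(-5,h{\left(6 \right)} \right)} = - 4438 \left(- \frac{2 \left(2 - 6\right)}{105} - - \frac{2}{21}\right) = - 4438 \left(- \frac{2 \left(2 - 6\right)}{105} + \frac{2}{21}\right) = - 4438 \left(\left(- \frac{2}{105}\right) \left(-4\right) + \frac{2}{21}\right) = - 4438 \left(\frac{8}{105} + \frac{2}{21}\right) = \left(-4438\right) \frac{6}{35} = - \frac{3804}{5}$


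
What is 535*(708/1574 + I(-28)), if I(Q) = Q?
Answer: -11599870/787 ≈ -14739.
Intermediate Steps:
535*(708/1574 + I(-28)) = 535*(708/1574 - 28) = 535*(708*(1/1574) - 28) = 535*(354/787 - 28) = 535*(-21682/787) = -11599870/787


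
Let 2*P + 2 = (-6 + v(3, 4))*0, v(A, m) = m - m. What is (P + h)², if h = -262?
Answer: 69169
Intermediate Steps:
v(A, m) = 0
P = -1 (P = -1 + ((-6 + 0)*0)/2 = -1 + (-6*0)/2 = -1 + (½)*0 = -1 + 0 = -1)
(P + h)² = (-1 - 262)² = (-263)² = 69169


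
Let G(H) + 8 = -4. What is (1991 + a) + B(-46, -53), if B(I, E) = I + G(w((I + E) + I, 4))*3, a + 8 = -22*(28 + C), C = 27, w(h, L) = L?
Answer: 691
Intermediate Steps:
G(H) = -12 (G(H) = -8 - 4 = -12)
a = -1218 (a = -8 - 22*(28 + 27) = -8 - 22*55 = -8 - 1210 = -1218)
B(I, E) = -36 + I (B(I, E) = I - 12*3 = I - 36 = -36 + I)
(1991 + a) + B(-46, -53) = (1991 - 1218) + (-36 - 46) = 773 - 82 = 691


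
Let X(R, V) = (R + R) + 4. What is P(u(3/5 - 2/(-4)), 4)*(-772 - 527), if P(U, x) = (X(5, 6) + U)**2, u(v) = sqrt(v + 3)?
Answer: -2599299/10 - 18186*sqrt(410)/5 ≈ -3.3358e+5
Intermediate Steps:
X(R, V) = 4 + 2*R (X(R, V) = 2*R + 4 = 4 + 2*R)
u(v) = sqrt(3 + v)
P(U, x) = (14 + U)**2 (P(U, x) = ((4 + 2*5) + U)**2 = ((4 + 10) + U)**2 = (14 + U)**2)
P(u(3/5 - 2/(-4)), 4)*(-772 - 527) = (14 + sqrt(3 + (3/5 - 2/(-4))))**2*(-772 - 527) = (14 + sqrt(3 + (3*(1/5) - 2*(-1/4))))**2*(-1299) = (14 + sqrt(3 + (3/5 + 1/2)))**2*(-1299) = (14 + sqrt(3 + 11/10))**2*(-1299) = (14 + sqrt(41/10))**2*(-1299) = (14 + sqrt(410)/10)**2*(-1299) = -1299*(14 + sqrt(410)/10)**2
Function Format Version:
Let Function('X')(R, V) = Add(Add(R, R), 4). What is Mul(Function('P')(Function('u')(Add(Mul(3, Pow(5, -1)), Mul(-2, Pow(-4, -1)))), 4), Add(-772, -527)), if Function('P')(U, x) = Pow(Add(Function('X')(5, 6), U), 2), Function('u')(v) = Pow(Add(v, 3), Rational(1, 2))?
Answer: Add(Rational(-2599299, 10), Mul(Rational(-18186, 5), Pow(410, Rational(1, 2)))) ≈ -3.3358e+5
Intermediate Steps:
Function('X')(R, V) = Add(4, Mul(2, R)) (Function('X')(R, V) = Add(Mul(2, R), 4) = Add(4, Mul(2, R)))
Function('u')(v) = Pow(Add(3, v), Rational(1, 2))
Function('P')(U, x) = Pow(Add(14, U), 2) (Function('P')(U, x) = Pow(Add(Add(4, Mul(2, 5)), U), 2) = Pow(Add(Add(4, 10), U), 2) = Pow(Add(14, U), 2))
Mul(Function('P')(Function('u')(Add(Mul(3, Pow(5, -1)), Mul(-2, Pow(-4, -1)))), 4), Add(-772, -527)) = Mul(Pow(Add(14, Pow(Add(3, Add(Mul(3, Pow(5, -1)), Mul(-2, Pow(-4, -1)))), Rational(1, 2))), 2), Add(-772, -527)) = Mul(Pow(Add(14, Pow(Add(3, Add(Mul(3, Rational(1, 5)), Mul(-2, Rational(-1, 4)))), Rational(1, 2))), 2), -1299) = Mul(Pow(Add(14, Pow(Add(3, Add(Rational(3, 5), Rational(1, 2))), Rational(1, 2))), 2), -1299) = Mul(Pow(Add(14, Pow(Add(3, Rational(11, 10)), Rational(1, 2))), 2), -1299) = Mul(Pow(Add(14, Pow(Rational(41, 10), Rational(1, 2))), 2), -1299) = Mul(Pow(Add(14, Mul(Rational(1, 10), Pow(410, Rational(1, 2)))), 2), -1299) = Mul(-1299, Pow(Add(14, Mul(Rational(1, 10), Pow(410, Rational(1, 2)))), 2))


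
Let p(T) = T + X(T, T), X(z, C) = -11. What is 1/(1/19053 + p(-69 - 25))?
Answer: -19053/2000564 ≈ -0.0095238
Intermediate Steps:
p(T) = -11 + T (p(T) = T - 11 = -11 + T)
1/(1/19053 + p(-69 - 25)) = 1/(1/19053 + (-11 + (-69 - 25))) = 1/(1/19053 + (-11 - 94)) = 1/(1/19053 - 105) = 1/(-2000564/19053) = -19053/2000564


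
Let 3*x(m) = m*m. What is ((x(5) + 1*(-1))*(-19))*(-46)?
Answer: 19228/3 ≈ 6409.3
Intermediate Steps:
x(m) = m²/3 (x(m) = (m*m)/3 = m²/3)
((x(5) + 1*(-1))*(-19))*(-46) = (((⅓)*5² + 1*(-1))*(-19))*(-46) = (((⅓)*25 - 1)*(-19))*(-46) = ((25/3 - 1)*(-19))*(-46) = ((22/3)*(-19))*(-46) = -418/3*(-46) = 19228/3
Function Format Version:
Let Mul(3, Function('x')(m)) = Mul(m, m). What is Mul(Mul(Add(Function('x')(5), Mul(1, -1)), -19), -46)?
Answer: Rational(19228, 3) ≈ 6409.3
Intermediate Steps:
Function('x')(m) = Mul(Rational(1, 3), Pow(m, 2)) (Function('x')(m) = Mul(Rational(1, 3), Mul(m, m)) = Mul(Rational(1, 3), Pow(m, 2)))
Mul(Mul(Add(Function('x')(5), Mul(1, -1)), -19), -46) = Mul(Mul(Add(Mul(Rational(1, 3), Pow(5, 2)), Mul(1, -1)), -19), -46) = Mul(Mul(Add(Mul(Rational(1, 3), 25), -1), -19), -46) = Mul(Mul(Add(Rational(25, 3), -1), -19), -46) = Mul(Mul(Rational(22, 3), -19), -46) = Mul(Rational(-418, 3), -46) = Rational(19228, 3)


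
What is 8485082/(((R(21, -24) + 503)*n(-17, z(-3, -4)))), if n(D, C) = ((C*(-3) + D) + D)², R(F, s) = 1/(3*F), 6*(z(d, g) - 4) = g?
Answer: 267280083/30675920 ≈ 8.7130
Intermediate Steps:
z(d, g) = 4 + g/6
R(F, s) = 1/(3*F)
n(D, C) = (-3*C + 2*D)² (n(D, C) = ((-3*C + D) + D)² = ((D - 3*C) + D)² = (-3*C + 2*D)²)
8485082/(((R(21, -24) + 503)*n(-17, z(-3, -4)))) = 8485082/((((⅓)/21 + 503)*(-2*(-17) + 3*(4 + (⅙)*(-4)))²)) = 8485082/((((⅓)*(1/21) + 503)*(34 + 3*(4 - ⅔))²)) = 8485082/(((1/63 + 503)*(34 + 3*(10/3))²)) = 8485082/((31690*(34 + 10)²/63)) = 8485082/(((31690/63)*44²)) = 8485082/(((31690/63)*1936)) = 8485082/(61351840/63) = 8485082*(63/61351840) = 267280083/30675920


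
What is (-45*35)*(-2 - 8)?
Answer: 15750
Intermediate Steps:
(-45*35)*(-2 - 8) = -1575*(-10) = 15750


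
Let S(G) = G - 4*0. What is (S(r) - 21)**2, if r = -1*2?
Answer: 529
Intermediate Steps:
r = -2
S(G) = G (S(G) = G + 0 = G)
(S(r) - 21)**2 = (-2 - 21)**2 = (-23)**2 = 529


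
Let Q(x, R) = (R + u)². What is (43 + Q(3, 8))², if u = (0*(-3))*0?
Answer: 11449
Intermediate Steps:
u = 0 (u = 0*0 = 0)
Q(x, R) = R² (Q(x, R) = (R + 0)² = R²)
(43 + Q(3, 8))² = (43 + 8²)² = (43 + 64)² = 107² = 11449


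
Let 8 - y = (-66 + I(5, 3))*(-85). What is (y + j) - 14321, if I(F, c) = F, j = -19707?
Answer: -39205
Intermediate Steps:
y = -5177 (y = 8 - (-66 + 5)*(-85) = 8 - (-61)*(-85) = 8 - 1*5185 = 8 - 5185 = -5177)
(y + j) - 14321 = (-5177 - 19707) - 14321 = -24884 - 14321 = -39205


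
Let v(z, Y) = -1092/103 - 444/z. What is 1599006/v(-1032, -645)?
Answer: -14163995148/90101 ≈ -1.5720e+5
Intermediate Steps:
v(z, Y) = -1092/103 - 444/z (v(z, Y) = -1092*1/103 - 444/z = -1092/103 - 444/z)
1599006/v(-1032, -645) = 1599006/(-1092/103 - 444/(-1032)) = 1599006/(-1092/103 - 444*(-1/1032)) = 1599006/(-1092/103 + 37/86) = 1599006/(-90101/8858) = 1599006*(-8858/90101) = -14163995148/90101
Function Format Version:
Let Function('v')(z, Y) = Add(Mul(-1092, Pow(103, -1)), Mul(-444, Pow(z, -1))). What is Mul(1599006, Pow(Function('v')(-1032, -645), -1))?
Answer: Rational(-14163995148, 90101) ≈ -1.5720e+5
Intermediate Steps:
Function('v')(z, Y) = Add(Rational(-1092, 103), Mul(-444, Pow(z, -1))) (Function('v')(z, Y) = Add(Mul(-1092, Rational(1, 103)), Mul(-444, Pow(z, -1))) = Add(Rational(-1092, 103), Mul(-444, Pow(z, -1))))
Mul(1599006, Pow(Function('v')(-1032, -645), -1)) = Mul(1599006, Pow(Add(Rational(-1092, 103), Mul(-444, Pow(-1032, -1))), -1)) = Mul(1599006, Pow(Add(Rational(-1092, 103), Mul(-444, Rational(-1, 1032))), -1)) = Mul(1599006, Pow(Add(Rational(-1092, 103), Rational(37, 86)), -1)) = Mul(1599006, Pow(Rational(-90101, 8858), -1)) = Mul(1599006, Rational(-8858, 90101)) = Rational(-14163995148, 90101)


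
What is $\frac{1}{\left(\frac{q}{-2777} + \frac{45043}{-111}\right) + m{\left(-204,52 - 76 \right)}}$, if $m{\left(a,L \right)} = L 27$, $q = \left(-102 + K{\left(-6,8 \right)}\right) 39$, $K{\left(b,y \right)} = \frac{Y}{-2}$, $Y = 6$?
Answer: $- \frac{308247}{324373922} \approx -0.00095028$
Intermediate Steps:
$K{\left(b,y \right)} = -3$ ($K{\left(b,y \right)} = \frac{6}{-2} = 6 \left(- \frac{1}{2}\right) = -3$)
$q = -4095$ ($q = \left(-102 - 3\right) 39 = \left(-105\right) 39 = -4095$)
$m{\left(a,L \right)} = 27 L$
$\frac{1}{\left(\frac{q}{-2777} + \frac{45043}{-111}\right) + m{\left(-204,52 - 76 \right)}} = \frac{1}{\left(- \frac{4095}{-2777} + \frac{45043}{-111}\right) + 27 \left(52 - 76\right)} = \frac{1}{\left(\left(-4095\right) \left(- \frac{1}{2777}\right) + 45043 \left(- \frac{1}{111}\right)\right) + 27 \left(-24\right)} = \frac{1}{\left(\frac{4095}{2777} - \frac{45043}{111}\right) - 648} = \frac{1}{- \frac{124629866}{308247} - 648} = \frac{1}{- \frac{324373922}{308247}} = - \frac{308247}{324373922}$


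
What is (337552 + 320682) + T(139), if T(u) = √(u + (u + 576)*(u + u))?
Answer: 658234 + 3*√22101 ≈ 6.5868e+5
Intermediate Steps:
T(u) = √(u + 2*u*(576 + u)) (T(u) = √(u + (576 + u)*(2*u)) = √(u + 2*u*(576 + u)))
(337552 + 320682) + T(139) = (337552 + 320682) + √(139*(1153 + 2*139)) = 658234 + √(139*(1153 + 278)) = 658234 + √(139*1431) = 658234 + √198909 = 658234 + 3*√22101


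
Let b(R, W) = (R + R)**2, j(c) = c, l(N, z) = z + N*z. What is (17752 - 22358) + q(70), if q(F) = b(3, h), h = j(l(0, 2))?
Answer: -4570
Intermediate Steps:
h = 2 (h = 2*(1 + 0) = 2*1 = 2)
b(R, W) = 4*R**2 (b(R, W) = (2*R)**2 = 4*R**2)
q(F) = 36 (q(F) = 4*3**2 = 4*9 = 36)
(17752 - 22358) + q(70) = (17752 - 22358) + 36 = -4606 + 36 = -4570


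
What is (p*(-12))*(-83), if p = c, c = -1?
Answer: -996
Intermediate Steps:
p = -1
(p*(-12))*(-83) = -1*(-12)*(-83) = 12*(-83) = -996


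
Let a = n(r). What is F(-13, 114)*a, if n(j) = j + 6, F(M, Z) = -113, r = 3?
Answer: -1017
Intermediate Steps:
n(j) = 6 + j
a = 9 (a = 6 + 3 = 9)
F(-13, 114)*a = -113*9 = -1017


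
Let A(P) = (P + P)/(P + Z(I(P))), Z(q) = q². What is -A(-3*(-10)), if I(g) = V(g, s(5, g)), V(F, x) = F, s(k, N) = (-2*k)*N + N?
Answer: -2/31 ≈ -0.064516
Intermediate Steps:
s(k, N) = N - 2*N*k (s(k, N) = -2*N*k + N = N - 2*N*k)
I(g) = g
A(P) = 2*P/(P + P²) (A(P) = (P + P)/(P + P²) = (2*P)/(P + P²) = 2*P/(P + P²))
-A(-3*(-10)) = -2/(1 - 3*(-10)) = -2/(1 + 30) = -2/31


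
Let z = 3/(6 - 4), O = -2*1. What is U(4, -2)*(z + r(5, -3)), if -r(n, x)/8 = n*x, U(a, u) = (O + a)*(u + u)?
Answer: -972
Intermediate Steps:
O = -2
U(a, u) = 2*u*(-2 + a) (U(a, u) = (-2 + a)*(u + u) = (-2 + a)*(2*u) = 2*u*(-2 + a))
z = 3/2 ≈ 1.5000
r(n, x) = -8*n*x
U(4, -2)*(z + r(5, -3)) = (2*(-2)*(-2 + 4))*(3/2 - 8*5*(-3)) = (2*(-2)*2)*(3/2 + 120) = -8*243/2 = -972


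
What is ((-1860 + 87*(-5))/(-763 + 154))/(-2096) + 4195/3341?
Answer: 1782366295/1421555408 ≈ 1.2538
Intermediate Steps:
((-1860 + 87*(-5))/(-763 + 154))/(-2096) + 4195/3341 = ((-1860 - 435)/(-609))*(-1/2096) + 4195*(1/3341) = -2295*(-1/609)*(-1/2096) + 4195/3341 = (765/203)*(-1/2096) + 4195/3341 = -765/425488 + 4195/3341 = 1782366295/1421555408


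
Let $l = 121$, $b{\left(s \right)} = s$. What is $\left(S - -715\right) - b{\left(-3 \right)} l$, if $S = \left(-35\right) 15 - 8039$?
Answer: $-7486$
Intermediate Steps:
$S = -8564$ ($S = -525 - 8039 = -8564$)
$\left(S - -715\right) - b{\left(-3 \right)} l = \left(-8564 - -715\right) - \left(-3\right) 121 = \left(-8564 + 715\right) - -363 = -7849 + 363 = -7486$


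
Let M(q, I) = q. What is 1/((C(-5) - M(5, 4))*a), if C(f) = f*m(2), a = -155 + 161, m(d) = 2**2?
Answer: -1/150 ≈ -0.0066667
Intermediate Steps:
m(d) = 4
a = 6
C(f) = 4*f (C(f) = f*4 = 4*f)
1/((C(-5) - M(5, 4))*a) = 1/((4*(-5) - 1*5)*6) = 1/((-20 - 5)*6) = 1/(-25*6) = 1/(-150) = -1/150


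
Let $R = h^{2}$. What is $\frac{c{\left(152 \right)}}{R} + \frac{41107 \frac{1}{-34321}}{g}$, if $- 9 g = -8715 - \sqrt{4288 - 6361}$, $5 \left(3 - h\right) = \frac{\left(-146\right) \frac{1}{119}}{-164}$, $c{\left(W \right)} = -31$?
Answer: $\frac{- 2532697159659100 \sqrt{2073} + 22080373995042334767 i}{734565917825089 \left(\sqrt{2073} - 8715 i\right)} \approx -3.4491 + 6.4618 \cdot 10^{-6} i$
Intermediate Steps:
$h = \frac{146297}{48790}$ ($h = 3 - \frac{- \frac{146}{119} \frac{1}{-164}}{5} = 3 - \frac{\left(-146\right) \frac{1}{119} \left(- \frac{1}{164}\right)}{5} = 3 - \frac{\left(- \frac{146}{119}\right) \left(- \frac{1}{164}\right)}{5} = 3 - \frac{73}{48790} = \frac{146297}{48790} \approx 2.9985$)
$g = \frac{2905}{3} + \frac{i \sqrt{2073}}{9}$ ($g = - \frac{-8715 - \sqrt{4288 - 6361}}{9} = - \frac{-8715 - \sqrt{-2073}}{9} = - \frac{-8715 - i \sqrt{2073}}{9} = \frac{2905}{3} + \frac{i \sqrt{2073}}{9} \approx 968.33 + 5.0589 i$)
$R = \frac{21402812209}{2380464100}$ ($R = \left(\frac{146297}{48790}\right)^{2} = \frac{21402812209}{2380464100} \approx 8.991$)
$\frac{c{\left(152 \right)}}{R} + \frac{41107 \frac{1}{-34321}}{g} = - \frac{31}{\frac{21402812209}{2380464100}} + \frac{41107 \frac{1}{-34321}}{\frac{2905}{3} + \frac{i \sqrt{2073}}{9}} = \left(-31\right) \frac{2380464100}{21402812209} + \frac{41107 \left(- \frac{1}{34321}\right)}{\frac{2905}{3} + \frac{i \sqrt{2073}}{9}} = - \frac{73794387100}{21402812209} - \frac{41107}{34321 \left(\frac{2905}{3} + \frac{i \sqrt{2073}}{9}\right)}$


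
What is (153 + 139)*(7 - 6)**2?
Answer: 292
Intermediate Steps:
(153 + 139)*(7 - 6)**2 = 292*1**2 = 292*1 = 292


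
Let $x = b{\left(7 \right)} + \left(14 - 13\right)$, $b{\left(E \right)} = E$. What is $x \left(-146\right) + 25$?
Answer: $-1143$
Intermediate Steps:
$x = 8$ ($x = 7 + \left(14 - 13\right) = 7 + 1 = 8$)
$x \left(-146\right) + 25 = 8 \left(-146\right) + 25 = -1168 + 25 = -1143$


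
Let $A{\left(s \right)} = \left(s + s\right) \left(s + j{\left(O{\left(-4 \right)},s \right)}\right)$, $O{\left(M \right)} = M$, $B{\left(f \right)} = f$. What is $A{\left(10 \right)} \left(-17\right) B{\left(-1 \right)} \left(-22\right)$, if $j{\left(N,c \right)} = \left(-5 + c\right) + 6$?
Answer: $-157080$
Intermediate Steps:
$j{\left(N,c \right)} = 1 + c$
$A{\left(s \right)} = 2 s \left(1 + 2 s\right)$ ($A{\left(s \right)} = \left(s + s\right) \left(s + \left(1 + s\right)\right) = 2 s \left(1 + 2 s\right)$)
$A{\left(10 \right)} \left(-17\right) B{\left(-1 \right)} \left(-22\right) = 2 \cdot 10 \left(1 + 2 \cdot 10\right) \left(-17\right) \left(\left(-1\right) \left(-22\right)\right) = 2 \cdot 10 \left(1 + 20\right) \left(-17\right) 22 = 2 \cdot 10 \cdot 21 \left(-17\right) 22 = 420 \left(-17\right) 22 = \left(-7140\right) 22 = -157080$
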